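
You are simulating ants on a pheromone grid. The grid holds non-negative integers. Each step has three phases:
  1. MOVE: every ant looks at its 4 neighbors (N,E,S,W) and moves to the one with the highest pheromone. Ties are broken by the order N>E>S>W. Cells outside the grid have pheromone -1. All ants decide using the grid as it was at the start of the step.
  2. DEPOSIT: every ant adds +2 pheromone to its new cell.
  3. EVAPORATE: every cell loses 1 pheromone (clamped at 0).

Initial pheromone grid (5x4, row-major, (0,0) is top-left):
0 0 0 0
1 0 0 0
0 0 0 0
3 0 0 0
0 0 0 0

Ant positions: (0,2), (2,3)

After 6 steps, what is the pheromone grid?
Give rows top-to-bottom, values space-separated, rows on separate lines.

After step 1: ants at (0,3),(1,3)
  0 0 0 1
  0 0 0 1
  0 0 0 0
  2 0 0 0
  0 0 0 0
After step 2: ants at (1,3),(0,3)
  0 0 0 2
  0 0 0 2
  0 0 0 0
  1 0 0 0
  0 0 0 0
After step 3: ants at (0,3),(1,3)
  0 0 0 3
  0 0 0 3
  0 0 0 0
  0 0 0 0
  0 0 0 0
After step 4: ants at (1,3),(0,3)
  0 0 0 4
  0 0 0 4
  0 0 0 0
  0 0 0 0
  0 0 0 0
After step 5: ants at (0,3),(1,3)
  0 0 0 5
  0 0 0 5
  0 0 0 0
  0 0 0 0
  0 0 0 0
After step 6: ants at (1,3),(0,3)
  0 0 0 6
  0 0 0 6
  0 0 0 0
  0 0 0 0
  0 0 0 0

0 0 0 6
0 0 0 6
0 0 0 0
0 0 0 0
0 0 0 0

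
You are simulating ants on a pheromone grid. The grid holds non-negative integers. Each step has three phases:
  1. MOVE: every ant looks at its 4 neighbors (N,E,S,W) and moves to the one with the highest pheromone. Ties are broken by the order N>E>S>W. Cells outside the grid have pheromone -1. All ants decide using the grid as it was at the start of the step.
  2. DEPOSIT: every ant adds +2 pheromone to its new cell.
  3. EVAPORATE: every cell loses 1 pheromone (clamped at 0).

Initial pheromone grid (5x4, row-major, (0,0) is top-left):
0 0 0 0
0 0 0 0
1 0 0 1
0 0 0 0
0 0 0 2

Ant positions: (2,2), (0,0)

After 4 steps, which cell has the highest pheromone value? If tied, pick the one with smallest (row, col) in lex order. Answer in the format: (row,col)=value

Step 1: ant0:(2,2)->E->(2,3) | ant1:(0,0)->E->(0,1)
  grid max=2 at (2,3)
Step 2: ant0:(2,3)->N->(1,3) | ant1:(0,1)->E->(0,2)
  grid max=1 at (0,2)
Step 3: ant0:(1,3)->S->(2,3) | ant1:(0,2)->E->(0,3)
  grid max=2 at (2,3)
Step 4: ant0:(2,3)->N->(1,3) | ant1:(0,3)->S->(1,3)
  grid max=3 at (1,3)
Final grid:
  0 0 0 0
  0 0 0 3
  0 0 0 1
  0 0 0 0
  0 0 0 0
Max pheromone 3 at (1,3)

Answer: (1,3)=3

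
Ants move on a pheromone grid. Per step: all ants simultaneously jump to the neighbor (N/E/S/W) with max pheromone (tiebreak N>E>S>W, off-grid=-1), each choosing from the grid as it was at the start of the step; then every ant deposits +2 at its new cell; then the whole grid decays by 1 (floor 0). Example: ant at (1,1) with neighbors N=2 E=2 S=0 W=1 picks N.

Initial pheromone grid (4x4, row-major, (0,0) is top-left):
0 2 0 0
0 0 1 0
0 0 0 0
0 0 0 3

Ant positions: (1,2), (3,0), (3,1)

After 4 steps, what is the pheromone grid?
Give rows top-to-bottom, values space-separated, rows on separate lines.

After step 1: ants at (0,2),(2,0),(2,1)
  0 1 1 0
  0 0 0 0
  1 1 0 0
  0 0 0 2
After step 2: ants at (0,1),(2,1),(2,0)
  0 2 0 0
  0 0 0 0
  2 2 0 0
  0 0 0 1
After step 3: ants at (0,2),(2,0),(2,1)
  0 1 1 0
  0 0 0 0
  3 3 0 0
  0 0 0 0
After step 4: ants at (0,1),(2,1),(2,0)
  0 2 0 0
  0 0 0 0
  4 4 0 0
  0 0 0 0

0 2 0 0
0 0 0 0
4 4 0 0
0 0 0 0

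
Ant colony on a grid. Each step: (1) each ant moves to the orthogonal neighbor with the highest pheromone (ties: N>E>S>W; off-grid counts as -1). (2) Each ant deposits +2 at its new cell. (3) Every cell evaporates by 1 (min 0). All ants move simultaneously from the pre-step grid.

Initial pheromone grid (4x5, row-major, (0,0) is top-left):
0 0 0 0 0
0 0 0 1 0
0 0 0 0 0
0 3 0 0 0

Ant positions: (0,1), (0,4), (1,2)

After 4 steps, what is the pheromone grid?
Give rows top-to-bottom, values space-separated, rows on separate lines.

After step 1: ants at (0,2),(1,4),(1,3)
  0 0 1 0 0
  0 0 0 2 1
  0 0 0 0 0
  0 2 0 0 0
After step 2: ants at (0,3),(1,3),(1,4)
  0 0 0 1 0
  0 0 0 3 2
  0 0 0 0 0
  0 1 0 0 0
After step 3: ants at (1,3),(1,4),(1,3)
  0 0 0 0 0
  0 0 0 6 3
  0 0 0 0 0
  0 0 0 0 0
After step 4: ants at (1,4),(1,3),(1,4)
  0 0 0 0 0
  0 0 0 7 6
  0 0 0 0 0
  0 0 0 0 0

0 0 0 0 0
0 0 0 7 6
0 0 0 0 0
0 0 0 0 0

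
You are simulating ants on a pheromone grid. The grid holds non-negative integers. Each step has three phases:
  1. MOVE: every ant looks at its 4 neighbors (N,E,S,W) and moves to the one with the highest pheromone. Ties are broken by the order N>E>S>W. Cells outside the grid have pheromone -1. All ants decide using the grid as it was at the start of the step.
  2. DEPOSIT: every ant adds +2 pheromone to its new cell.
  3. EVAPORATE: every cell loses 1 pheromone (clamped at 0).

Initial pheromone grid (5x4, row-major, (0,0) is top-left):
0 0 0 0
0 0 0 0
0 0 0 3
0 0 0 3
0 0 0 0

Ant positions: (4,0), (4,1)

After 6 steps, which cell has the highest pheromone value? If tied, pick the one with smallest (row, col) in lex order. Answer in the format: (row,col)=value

Answer: (3,0)=6

Derivation:
Step 1: ant0:(4,0)->N->(3,0) | ant1:(4,1)->N->(3,1)
  grid max=2 at (2,3)
Step 2: ant0:(3,0)->E->(3,1) | ant1:(3,1)->W->(3,0)
  grid max=2 at (3,0)
Step 3: ant0:(3,1)->W->(3,0) | ant1:(3,0)->E->(3,1)
  grid max=3 at (3,0)
Step 4: ant0:(3,0)->E->(3,1) | ant1:(3,1)->W->(3,0)
  grid max=4 at (3,0)
Step 5: ant0:(3,1)->W->(3,0) | ant1:(3,0)->E->(3,1)
  grid max=5 at (3,0)
Step 6: ant0:(3,0)->E->(3,1) | ant1:(3,1)->W->(3,0)
  grid max=6 at (3,0)
Final grid:
  0 0 0 0
  0 0 0 0
  0 0 0 0
  6 6 0 0
  0 0 0 0
Max pheromone 6 at (3,0)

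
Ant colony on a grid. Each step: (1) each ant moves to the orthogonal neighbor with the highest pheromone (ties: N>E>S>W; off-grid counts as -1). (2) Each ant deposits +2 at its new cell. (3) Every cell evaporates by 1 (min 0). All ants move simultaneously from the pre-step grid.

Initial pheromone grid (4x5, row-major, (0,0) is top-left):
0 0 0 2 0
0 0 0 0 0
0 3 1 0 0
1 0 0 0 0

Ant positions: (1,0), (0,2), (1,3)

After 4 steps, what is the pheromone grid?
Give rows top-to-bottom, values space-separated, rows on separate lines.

After step 1: ants at (0,0),(0,3),(0,3)
  1 0 0 5 0
  0 0 0 0 0
  0 2 0 0 0
  0 0 0 0 0
After step 2: ants at (0,1),(0,4),(0,4)
  0 1 0 4 3
  0 0 0 0 0
  0 1 0 0 0
  0 0 0 0 0
After step 3: ants at (0,2),(0,3),(0,3)
  0 0 1 7 2
  0 0 0 0 0
  0 0 0 0 0
  0 0 0 0 0
After step 4: ants at (0,3),(0,4),(0,4)
  0 0 0 8 5
  0 0 0 0 0
  0 0 0 0 0
  0 0 0 0 0

0 0 0 8 5
0 0 0 0 0
0 0 0 0 0
0 0 0 0 0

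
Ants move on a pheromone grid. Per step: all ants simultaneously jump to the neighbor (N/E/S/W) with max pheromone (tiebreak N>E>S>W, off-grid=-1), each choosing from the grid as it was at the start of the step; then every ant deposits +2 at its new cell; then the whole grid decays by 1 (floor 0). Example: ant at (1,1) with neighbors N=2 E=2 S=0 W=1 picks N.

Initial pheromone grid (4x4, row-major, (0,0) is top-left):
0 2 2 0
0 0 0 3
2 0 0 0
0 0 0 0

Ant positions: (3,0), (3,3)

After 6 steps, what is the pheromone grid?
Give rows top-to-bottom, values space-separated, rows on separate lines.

After step 1: ants at (2,0),(2,3)
  0 1 1 0
  0 0 0 2
  3 0 0 1
  0 0 0 0
After step 2: ants at (1,0),(1,3)
  0 0 0 0
  1 0 0 3
  2 0 0 0
  0 0 0 0
After step 3: ants at (2,0),(0,3)
  0 0 0 1
  0 0 0 2
  3 0 0 0
  0 0 0 0
After step 4: ants at (1,0),(1,3)
  0 0 0 0
  1 0 0 3
  2 0 0 0
  0 0 0 0
After step 5: ants at (2,0),(0,3)
  0 0 0 1
  0 0 0 2
  3 0 0 0
  0 0 0 0
After step 6: ants at (1,0),(1,3)
  0 0 0 0
  1 0 0 3
  2 0 0 0
  0 0 0 0

0 0 0 0
1 0 0 3
2 0 0 0
0 0 0 0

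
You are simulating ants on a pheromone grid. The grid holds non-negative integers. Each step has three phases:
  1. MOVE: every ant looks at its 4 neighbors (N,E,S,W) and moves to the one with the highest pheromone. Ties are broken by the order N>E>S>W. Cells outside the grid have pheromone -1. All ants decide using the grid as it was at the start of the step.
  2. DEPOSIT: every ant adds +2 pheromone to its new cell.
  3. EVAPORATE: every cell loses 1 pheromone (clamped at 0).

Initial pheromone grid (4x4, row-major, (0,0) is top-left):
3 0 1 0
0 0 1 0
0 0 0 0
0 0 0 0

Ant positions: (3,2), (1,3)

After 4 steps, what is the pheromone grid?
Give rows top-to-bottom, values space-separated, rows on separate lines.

After step 1: ants at (2,2),(1,2)
  2 0 0 0
  0 0 2 0
  0 0 1 0
  0 0 0 0
After step 2: ants at (1,2),(2,2)
  1 0 0 0
  0 0 3 0
  0 0 2 0
  0 0 0 0
After step 3: ants at (2,2),(1,2)
  0 0 0 0
  0 0 4 0
  0 0 3 0
  0 0 0 0
After step 4: ants at (1,2),(2,2)
  0 0 0 0
  0 0 5 0
  0 0 4 0
  0 0 0 0

0 0 0 0
0 0 5 0
0 0 4 0
0 0 0 0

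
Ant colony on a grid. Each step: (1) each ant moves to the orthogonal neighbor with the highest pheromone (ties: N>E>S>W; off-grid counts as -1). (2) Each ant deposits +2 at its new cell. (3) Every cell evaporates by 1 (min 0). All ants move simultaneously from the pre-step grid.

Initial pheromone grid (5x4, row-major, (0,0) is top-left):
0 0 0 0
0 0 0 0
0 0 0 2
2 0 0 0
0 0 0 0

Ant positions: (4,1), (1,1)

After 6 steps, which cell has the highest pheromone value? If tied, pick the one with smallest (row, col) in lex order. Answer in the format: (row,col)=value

Step 1: ant0:(4,1)->N->(3,1) | ant1:(1,1)->N->(0,1)
  grid max=1 at (0,1)
Step 2: ant0:(3,1)->W->(3,0) | ant1:(0,1)->E->(0,2)
  grid max=2 at (3,0)
Step 3: ant0:(3,0)->N->(2,0) | ant1:(0,2)->E->(0,3)
  grid max=1 at (0,3)
Step 4: ant0:(2,0)->S->(3,0) | ant1:(0,3)->S->(1,3)
  grid max=2 at (3,0)
Step 5: ant0:(3,0)->N->(2,0) | ant1:(1,3)->N->(0,3)
  grid max=1 at (0,3)
Step 6: ant0:(2,0)->S->(3,0) | ant1:(0,3)->S->(1,3)
  grid max=2 at (3,0)
Final grid:
  0 0 0 0
  0 0 0 1
  0 0 0 0
  2 0 0 0
  0 0 0 0
Max pheromone 2 at (3,0)

Answer: (3,0)=2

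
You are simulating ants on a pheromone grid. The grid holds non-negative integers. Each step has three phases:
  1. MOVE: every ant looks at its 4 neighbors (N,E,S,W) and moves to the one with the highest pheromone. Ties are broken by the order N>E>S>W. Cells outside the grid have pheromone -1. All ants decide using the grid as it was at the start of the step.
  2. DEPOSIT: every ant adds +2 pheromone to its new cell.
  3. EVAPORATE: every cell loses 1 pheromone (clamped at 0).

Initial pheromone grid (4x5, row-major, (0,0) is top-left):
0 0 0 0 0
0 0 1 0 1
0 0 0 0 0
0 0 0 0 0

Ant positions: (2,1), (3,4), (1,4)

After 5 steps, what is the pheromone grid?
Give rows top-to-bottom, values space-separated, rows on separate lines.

After step 1: ants at (1,1),(2,4),(0,4)
  0 0 0 0 1
  0 1 0 0 0
  0 0 0 0 1
  0 0 0 0 0
After step 2: ants at (0,1),(1,4),(1,4)
  0 1 0 0 0
  0 0 0 0 3
  0 0 0 0 0
  0 0 0 0 0
After step 3: ants at (0,2),(0,4),(0,4)
  0 0 1 0 3
  0 0 0 0 2
  0 0 0 0 0
  0 0 0 0 0
After step 4: ants at (0,3),(1,4),(1,4)
  0 0 0 1 2
  0 0 0 0 5
  0 0 0 0 0
  0 0 0 0 0
After step 5: ants at (0,4),(0,4),(0,4)
  0 0 0 0 7
  0 0 0 0 4
  0 0 0 0 0
  0 0 0 0 0

0 0 0 0 7
0 0 0 0 4
0 0 0 0 0
0 0 0 0 0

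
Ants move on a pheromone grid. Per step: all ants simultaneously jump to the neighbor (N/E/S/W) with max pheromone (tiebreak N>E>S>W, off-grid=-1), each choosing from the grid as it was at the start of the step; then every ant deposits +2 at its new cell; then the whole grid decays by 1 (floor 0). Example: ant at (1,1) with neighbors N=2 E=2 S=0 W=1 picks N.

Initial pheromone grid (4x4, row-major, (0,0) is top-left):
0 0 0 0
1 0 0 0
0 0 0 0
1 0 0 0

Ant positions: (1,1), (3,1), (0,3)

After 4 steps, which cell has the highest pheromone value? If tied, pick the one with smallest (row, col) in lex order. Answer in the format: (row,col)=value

Step 1: ant0:(1,1)->W->(1,0) | ant1:(3,1)->W->(3,0) | ant2:(0,3)->S->(1,3)
  grid max=2 at (1,0)
Step 2: ant0:(1,0)->N->(0,0) | ant1:(3,0)->N->(2,0) | ant2:(1,3)->N->(0,3)
  grid max=1 at (0,0)
Step 3: ant0:(0,0)->S->(1,0) | ant1:(2,0)->N->(1,0) | ant2:(0,3)->S->(1,3)
  grid max=4 at (1,0)
Step 4: ant0:(1,0)->N->(0,0) | ant1:(1,0)->N->(0,0) | ant2:(1,3)->N->(0,3)
  grid max=3 at (0,0)
Final grid:
  3 0 0 1
  3 0 0 0
  0 0 0 0
  0 0 0 0
Max pheromone 3 at (0,0)

Answer: (0,0)=3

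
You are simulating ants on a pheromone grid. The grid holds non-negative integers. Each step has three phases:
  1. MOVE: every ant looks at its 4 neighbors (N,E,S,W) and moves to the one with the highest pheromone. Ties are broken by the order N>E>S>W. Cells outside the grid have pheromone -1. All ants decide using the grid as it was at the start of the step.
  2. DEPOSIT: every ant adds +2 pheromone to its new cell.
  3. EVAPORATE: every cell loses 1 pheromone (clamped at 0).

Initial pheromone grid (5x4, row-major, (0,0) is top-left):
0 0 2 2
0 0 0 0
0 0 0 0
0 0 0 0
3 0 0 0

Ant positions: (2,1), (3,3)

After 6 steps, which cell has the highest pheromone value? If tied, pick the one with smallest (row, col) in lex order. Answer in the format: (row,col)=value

Answer: (0,2)=4

Derivation:
Step 1: ant0:(2,1)->N->(1,1) | ant1:(3,3)->N->(2,3)
  grid max=2 at (4,0)
Step 2: ant0:(1,1)->N->(0,1) | ant1:(2,3)->N->(1,3)
  grid max=1 at (0,1)
Step 3: ant0:(0,1)->E->(0,2) | ant1:(1,3)->N->(0,3)
  grid max=1 at (0,2)
Step 4: ant0:(0,2)->E->(0,3) | ant1:(0,3)->W->(0,2)
  grid max=2 at (0,2)
Step 5: ant0:(0,3)->W->(0,2) | ant1:(0,2)->E->(0,3)
  grid max=3 at (0,2)
Step 6: ant0:(0,2)->E->(0,3) | ant1:(0,3)->W->(0,2)
  grid max=4 at (0,2)
Final grid:
  0 0 4 4
  0 0 0 0
  0 0 0 0
  0 0 0 0
  0 0 0 0
Max pheromone 4 at (0,2)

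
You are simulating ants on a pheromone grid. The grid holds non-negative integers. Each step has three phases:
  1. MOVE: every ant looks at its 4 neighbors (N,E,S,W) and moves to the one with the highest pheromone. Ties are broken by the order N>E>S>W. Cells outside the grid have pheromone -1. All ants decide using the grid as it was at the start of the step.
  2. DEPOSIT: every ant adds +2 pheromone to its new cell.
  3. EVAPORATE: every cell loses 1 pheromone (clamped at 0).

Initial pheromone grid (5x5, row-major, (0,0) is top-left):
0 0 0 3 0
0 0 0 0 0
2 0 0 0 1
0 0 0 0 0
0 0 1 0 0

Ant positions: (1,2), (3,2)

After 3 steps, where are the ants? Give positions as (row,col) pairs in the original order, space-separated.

Step 1: ant0:(1,2)->N->(0,2) | ant1:(3,2)->S->(4,2)
  grid max=2 at (0,3)
Step 2: ant0:(0,2)->E->(0,3) | ant1:(4,2)->N->(3,2)
  grid max=3 at (0,3)
Step 3: ant0:(0,3)->E->(0,4) | ant1:(3,2)->S->(4,2)
  grid max=2 at (0,3)

(0,4) (4,2)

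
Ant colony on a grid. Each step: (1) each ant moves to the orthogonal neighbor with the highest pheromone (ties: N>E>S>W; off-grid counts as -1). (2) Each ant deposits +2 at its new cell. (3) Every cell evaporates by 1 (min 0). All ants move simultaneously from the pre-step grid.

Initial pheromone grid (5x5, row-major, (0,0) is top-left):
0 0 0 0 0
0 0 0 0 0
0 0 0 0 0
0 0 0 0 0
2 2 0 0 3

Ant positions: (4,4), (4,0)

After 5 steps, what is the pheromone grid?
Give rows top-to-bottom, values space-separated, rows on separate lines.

After step 1: ants at (3,4),(4,1)
  0 0 0 0 0
  0 0 0 0 0
  0 0 0 0 0
  0 0 0 0 1
  1 3 0 0 2
After step 2: ants at (4,4),(4,0)
  0 0 0 0 0
  0 0 0 0 0
  0 0 0 0 0
  0 0 0 0 0
  2 2 0 0 3
After step 3: ants at (3,4),(4,1)
  0 0 0 0 0
  0 0 0 0 0
  0 0 0 0 0
  0 0 0 0 1
  1 3 0 0 2
After step 4: ants at (4,4),(4,0)
  0 0 0 0 0
  0 0 0 0 0
  0 0 0 0 0
  0 0 0 0 0
  2 2 0 0 3
After step 5: ants at (3,4),(4,1)
  0 0 0 0 0
  0 0 0 0 0
  0 0 0 0 0
  0 0 0 0 1
  1 3 0 0 2

0 0 0 0 0
0 0 0 0 0
0 0 0 0 0
0 0 0 0 1
1 3 0 0 2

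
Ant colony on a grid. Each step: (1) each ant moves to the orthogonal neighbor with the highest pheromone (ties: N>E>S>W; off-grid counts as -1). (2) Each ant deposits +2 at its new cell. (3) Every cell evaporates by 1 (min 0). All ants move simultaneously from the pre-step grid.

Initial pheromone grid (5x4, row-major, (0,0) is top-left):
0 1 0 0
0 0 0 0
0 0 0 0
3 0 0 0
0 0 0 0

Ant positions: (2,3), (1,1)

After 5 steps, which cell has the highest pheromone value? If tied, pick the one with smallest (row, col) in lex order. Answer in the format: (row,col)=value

Step 1: ant0:(2,3)->N->(1,3) | ant1:(1,1)->N->(0,1)
  grid max=2 at (0,1)
Step 2: ant0:(1,3)->N->(0,3) | ant1:(0,1)->E->(0,2)
  grid max=1 at (0,1)
Step 3: ant0:(0,3)->W->(0,2) | ant1:(0,2)->E->(0,3)
  grid max=2 at (0,2)
Step 4: ant0:(0,2)->E->(0,3) | ant1:(0,3)->W->(0,2)
  grid max=3 at (0,2)
Step 5: ant0:(0,3)->W->(0,2) | ant1:(0,2)->E->(0,3)
  grid max=4 at (0,2)
Final grid:
  0 0 4 4
  0 0 0 0
  0 0 0 0
  0 0 0 0
  0 0 0 0
Max pheromone 4 at (0,2)

Answer: (0,2)=4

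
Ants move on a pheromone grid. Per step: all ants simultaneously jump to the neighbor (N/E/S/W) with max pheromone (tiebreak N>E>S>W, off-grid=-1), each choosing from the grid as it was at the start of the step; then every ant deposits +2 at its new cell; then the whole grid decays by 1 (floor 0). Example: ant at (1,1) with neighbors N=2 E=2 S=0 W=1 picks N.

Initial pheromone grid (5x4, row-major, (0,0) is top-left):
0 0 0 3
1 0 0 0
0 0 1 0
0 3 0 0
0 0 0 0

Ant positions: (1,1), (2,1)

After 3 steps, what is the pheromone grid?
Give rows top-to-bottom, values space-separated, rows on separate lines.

After step 1: ants at (1,0),(3,1)
  0 0 0 2
  2 0 0 0
  0 0 0 0
  0 4 0 0
  0 0 0 0
After step 2: ants at (0,0),(2,1)
  1 0 0 1
  1 0 0 0
  0 1 0 0
  0 3 0 0
  0 0 0 0
After step 3: ants at (1,0),(3,1)
  0 0 0 0
  2 0 0 0
  0 0 0 0
  0 4 0 0
  0 0 0 0

0 0 0 0
2 0 0 0
0 0 0 0
0 4 0 0
0 0 0 0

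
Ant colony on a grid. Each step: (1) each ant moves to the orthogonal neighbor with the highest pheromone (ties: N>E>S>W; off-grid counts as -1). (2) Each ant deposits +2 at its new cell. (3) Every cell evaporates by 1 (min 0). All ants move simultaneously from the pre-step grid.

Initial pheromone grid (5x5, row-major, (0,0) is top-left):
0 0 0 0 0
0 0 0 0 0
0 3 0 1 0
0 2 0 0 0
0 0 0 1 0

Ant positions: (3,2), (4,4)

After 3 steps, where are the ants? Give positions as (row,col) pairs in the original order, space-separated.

Step 1: ant0:(3,2)->W->(3,1) | ant1:(4,4)->W->(4,3)
  grid max=3 at (3,1)
Step 2: ant0:(3,1)->N->(2,1) | ant1:(4,3)->N->(3,3)
  grid max=3 at (2,1)
Step 3: ant0:(2,1)->S->(3,1) | ant1:(3,3)->S->(4,3)
  grid max=3 at (3,1)

(3,1) (4,3)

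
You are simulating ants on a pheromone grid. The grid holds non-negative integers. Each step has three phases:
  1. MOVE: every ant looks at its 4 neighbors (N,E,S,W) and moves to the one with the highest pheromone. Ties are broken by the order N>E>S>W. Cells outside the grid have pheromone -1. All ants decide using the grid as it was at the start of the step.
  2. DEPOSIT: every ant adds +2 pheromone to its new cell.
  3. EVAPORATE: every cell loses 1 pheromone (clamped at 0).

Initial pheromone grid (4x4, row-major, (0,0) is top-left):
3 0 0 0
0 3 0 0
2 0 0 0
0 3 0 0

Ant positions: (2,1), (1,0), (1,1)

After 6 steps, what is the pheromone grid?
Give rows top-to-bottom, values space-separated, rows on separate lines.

After step 1: ants at (1,1),(0,0),(0,1)
  4 1 0 0
  0 4 0 0
  1 0 0 0
  0 2 0 0
After step 2: ants at (0,1),(0,1),(1,1)
  3 4 0 0
  0 5 0 0
  0 0 0 0
  0 1 0 0
After step 3: ants at (1,1),(1,1),(0,1)
  2 5 0 0
  0 8 0 0
  0 0 0 0
  0 0 0 0
After step 4: ants at (0,1),(0,1),(1,1)
  1 8 0 0
  0 9 0 0
  0 0 0 0
  0 0 0 0
After step 5: ants at (1,1),(1,1),(0,1)
  0 9 0 0
  0 12 0 0
  0 0 0 0
  0 0 0 0
After step 6: ants at (0,1),(0,1),(1,1)
  0 12 0 0
  0 13 0 0
  0 0 0 0
  0 0 0 0

0 12 0 0
0 13 0 0
0 0 0 0
0 0 0 0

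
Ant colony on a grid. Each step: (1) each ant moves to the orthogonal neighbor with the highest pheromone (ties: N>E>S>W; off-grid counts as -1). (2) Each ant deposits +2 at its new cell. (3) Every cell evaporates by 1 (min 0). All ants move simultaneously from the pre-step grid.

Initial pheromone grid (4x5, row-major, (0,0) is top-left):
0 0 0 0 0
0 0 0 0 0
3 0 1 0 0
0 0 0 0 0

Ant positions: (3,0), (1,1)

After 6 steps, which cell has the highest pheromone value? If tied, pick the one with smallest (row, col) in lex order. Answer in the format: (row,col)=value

Answer: (2,0)=3

Derivation:
Step 1: ant0:(3,0)->N->(2,0) | ant1:(1,1)->N->(0,1)
  grid max=4 at (2,0)
Step 2: ant0:(2,0)->N->(1,0) | ant1:(0,1)->E->(0,2)
  grid max=3 at (2,0)
Step 3: ant0:(1,0)->S->(2,0) | ant1:(0,2)->E->(0,3)
  grid max=4 at (2,0)
Step 4: ant0:(2,0)->N->(1,0) | ant1:(0,3)->E->(0,4)
  grid max=3 at (2,0)
Step 5: ant0:(1,0)->S->(2,0) | ant1:(0,4)->S->(1,4)
  grid max=4 at (2,0)
Step 6: ant0:(2,0)->N->(1,0) | ant1:(1,4)->N->(0,4)
  grid max=3 at (2,0)
Final grid:
  0 0 0 0 1
  1 0 0 0 0
  3 0 0 0 0
  0 0 0 0 0
Max pheromone 3 at (2,0)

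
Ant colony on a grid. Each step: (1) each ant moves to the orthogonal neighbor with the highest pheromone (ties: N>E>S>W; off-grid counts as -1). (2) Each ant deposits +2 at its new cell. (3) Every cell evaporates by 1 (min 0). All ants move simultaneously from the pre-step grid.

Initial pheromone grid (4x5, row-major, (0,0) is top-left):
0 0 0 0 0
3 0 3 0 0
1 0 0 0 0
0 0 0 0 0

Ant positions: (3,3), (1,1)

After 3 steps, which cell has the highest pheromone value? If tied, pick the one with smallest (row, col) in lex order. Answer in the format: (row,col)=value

Answer: (1,2)=6

Derivation:
Step 1: ant0:(3,3)->N->(2,3) | ant1:(1,1)->E->(1,2)
  grid max=4 at (1,2)
Step 2: ant0:(2,3)->N->(1,3) | ant1:(1,2)->N->(0,2)
  grid max=3 at (1,2)
Step 3: ant0:(1,3)->W->(1,2) | ant1:(0,2)->S->(1,2)
  grid max=6 at (1,2)
Final grid:
  0 0 0 0 0
  0 0 6 0 0
  0 0 0 0 0
  0 0 0 0 0
Max pheromone 6 at (1,2)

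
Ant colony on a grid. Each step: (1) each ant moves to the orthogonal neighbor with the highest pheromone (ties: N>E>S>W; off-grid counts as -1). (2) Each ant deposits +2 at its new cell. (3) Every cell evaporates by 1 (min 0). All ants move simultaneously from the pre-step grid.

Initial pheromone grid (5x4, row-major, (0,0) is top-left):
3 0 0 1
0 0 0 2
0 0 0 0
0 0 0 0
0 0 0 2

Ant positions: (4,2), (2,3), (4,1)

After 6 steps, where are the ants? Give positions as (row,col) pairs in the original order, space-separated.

Step 1: ant0:(4,2)->E->(4,3) | ant1:(2,3)->N->(1,3) | ant2:(4,1)->N->(3,1)
  grid max=3 at (1,3)
Step 2: ant0:(4,3)->N->(3,3) | ant1:(1,3)->N->(0,3) | ant2:(3,1)->N->(2,1)
  grid max=2 at (1,3)
Step 3: ant0:(3,3)->S->(4,3) | ant1:(0,3)->S->(1,3) | ant2:(2,1)->N->(1,1)
  grid max=3 at (1,3)
Step 4: ant0:(4,3)->N->(3,3) | ant1:(1,3)->N->(0,3) | ant2:(1,1)->N->(0,1)
  grid max=2 at (1,3)
Step 5: ant0:(3,3)->S->(4,3) | ant1:(0,3)->S->(1,3) | ant2:(0,1)->E->(0,2)
  grid max=3 at (1,3)
Step 6: ant0:(4,3)->N->(3,3) | ant1:(1,3)->N->(0,3) | ant2:(0,2)->E->(0,3)
  grid max=3 at (0,3)

(3,3) (0,3) (0,3)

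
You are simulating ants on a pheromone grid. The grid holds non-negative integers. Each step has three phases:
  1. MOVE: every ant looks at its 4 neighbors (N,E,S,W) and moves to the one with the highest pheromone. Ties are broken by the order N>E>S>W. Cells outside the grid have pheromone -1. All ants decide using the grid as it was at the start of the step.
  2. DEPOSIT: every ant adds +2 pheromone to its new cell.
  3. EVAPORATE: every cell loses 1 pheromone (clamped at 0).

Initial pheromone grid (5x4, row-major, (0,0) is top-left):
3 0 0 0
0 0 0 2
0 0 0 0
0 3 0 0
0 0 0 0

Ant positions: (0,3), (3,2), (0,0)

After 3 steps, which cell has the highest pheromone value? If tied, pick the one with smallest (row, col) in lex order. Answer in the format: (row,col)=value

Step 1: ant0:(0,3)->S->(1,3) | ant1:(3,2)->W->(3,1) | ant2:(0,0)->E->(0,1)
  grid max=4 at (3,1)
Step 2: ant0:(1,3)->N->(0,3) | ant1:(3,1)->N->(2,1) | ant2:(0,1)->W->(0,0)
  grid max=3 at (0,0)
Step 3: ant0:(0,3)->S->(1,3) | ant1:(2,1)->S->(3,1) | ant2:(0,0)->E->(0,1)
  grid max=4 at (3,1)
Final grid:
  2 1 0 0
  0 0 0 3
  0 0 0 0
  0 4 0 0
  0 0 0 0
Max pheromone 4 at (3,1)

Answer: (3,1)=4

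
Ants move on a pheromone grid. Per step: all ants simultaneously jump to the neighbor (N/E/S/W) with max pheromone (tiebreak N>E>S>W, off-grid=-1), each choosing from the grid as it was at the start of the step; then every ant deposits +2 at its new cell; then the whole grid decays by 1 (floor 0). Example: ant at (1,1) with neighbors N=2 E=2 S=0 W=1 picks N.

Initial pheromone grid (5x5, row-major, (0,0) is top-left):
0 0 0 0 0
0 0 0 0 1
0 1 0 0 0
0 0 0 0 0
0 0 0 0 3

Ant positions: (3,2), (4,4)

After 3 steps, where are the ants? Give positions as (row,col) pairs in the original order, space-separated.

Step 1: ant0:(3,2)->N->(2,2) | ant1:(4,4)->N->(3,4)
  grid max=2 at (4,4)
Step 2: ant0:(2,2)->N->(1,2) | ant1:(3,4)->S->(4,4)
  grid max=3 at (4,4)
Step 3: ant0:(1,2)->N->(0,2) | ant1:(4,4)->N->(3,4)
  grid max=2 at (4,4)

(0,2) (3,4)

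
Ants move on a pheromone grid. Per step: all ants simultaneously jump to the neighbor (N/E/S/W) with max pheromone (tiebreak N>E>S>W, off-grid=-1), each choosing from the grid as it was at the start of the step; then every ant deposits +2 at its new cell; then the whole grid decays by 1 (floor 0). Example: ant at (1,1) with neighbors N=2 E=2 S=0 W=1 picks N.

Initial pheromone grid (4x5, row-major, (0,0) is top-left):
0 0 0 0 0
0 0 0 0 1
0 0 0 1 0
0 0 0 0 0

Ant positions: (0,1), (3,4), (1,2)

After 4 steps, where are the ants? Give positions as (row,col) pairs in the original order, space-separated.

Step 1: ant0:(0,1)->E->(0,2) | ant1:(3,4)->N->(2,4) | ant2:(1,2)->N->(0,2)
  grid max=3 at (0,2)
Step 2: ant0:(0,2)->E->(0,3) | ant1:(2,4)->N->(1,4) | ant2:(0,2)->E->(0,3)
  grid max=3 at (0,3)
Step 3: ant0:(0,3)->W->(0,2) | ant1:(1,4)->N->(0,4) | ant2:(0,3)->W->(0,2)
  grid max=5 at (0,2)
Step 4: ant0:(0,2)->E->(0,3) | ant1:(0,4)->W->(0,3) | ant2:(0,2)->E->(0,3)
  grid max=7 at (0,3)

(0,3) (0,3) (0,3)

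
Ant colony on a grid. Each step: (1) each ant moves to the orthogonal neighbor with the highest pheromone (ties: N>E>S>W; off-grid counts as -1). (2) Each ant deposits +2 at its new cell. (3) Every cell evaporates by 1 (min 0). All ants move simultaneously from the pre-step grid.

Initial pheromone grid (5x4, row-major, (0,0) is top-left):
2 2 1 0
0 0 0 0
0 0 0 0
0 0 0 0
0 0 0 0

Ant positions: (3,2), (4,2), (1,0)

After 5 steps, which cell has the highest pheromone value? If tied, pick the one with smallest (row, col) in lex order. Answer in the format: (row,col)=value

Step 1: ant0:(3,2)->N->(2,2) | ant1:(4,2)->N->(3,2) | ant2:(1,0)->N->(0,0)
  grid max=3 at (0,0)
Step 2: ant0:(2,2)->S->(3,2) | ant1:(3,2)->N->(2,2) | ant2:(0,0)->E->(0,1)
  grid max=2 at (0,0)
Step 3: ant0:(3,2)->N->(2,2) | ant1:(2,2)->S->(3,2) | ant2:(0,1)->W->(0,0)
  grid max=3 at (0,0)
Step 4: ant0:(2,2)->S->(3,2) | ant1:(3,2)->N->(2,2) | ant2:(0,0)->E->(0,1)
  grid max=4 at (2,2)
Step 5: ant0:(3,2)->N->(2,2) | ant1:(2,2)->S->(3,2) | ant2:(0,1)->W->(0,0)
  grid max=5 at (2,2)
Final grid:
  3 1 0 0
  0 0 0 0
  0 0 5 0
  0 0 5 0
  0 0 0 0
Max pheromone 5 at (2,2)

Answer: (2,2)=5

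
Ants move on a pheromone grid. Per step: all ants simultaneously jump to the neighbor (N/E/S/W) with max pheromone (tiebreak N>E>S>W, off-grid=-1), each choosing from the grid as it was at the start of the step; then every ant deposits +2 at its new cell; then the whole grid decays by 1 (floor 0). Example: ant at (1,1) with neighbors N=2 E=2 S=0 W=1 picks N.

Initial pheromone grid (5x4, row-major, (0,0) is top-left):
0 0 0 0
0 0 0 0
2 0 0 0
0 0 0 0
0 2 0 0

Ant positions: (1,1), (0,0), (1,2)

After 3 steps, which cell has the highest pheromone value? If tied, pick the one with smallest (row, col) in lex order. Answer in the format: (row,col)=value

Step 1: ant0:(1,1)->N->(0,1) | ant1:(0,0)->E->(0,1) | ant2:(1,2)->N->(0,2)
  grid max=3 at (0,1)
Step 2: ant0:(0,1)->E->(0,2) | ant1:(0,1)->E->(0,2) | ant2:(0,2)->W->(0,1)
  grid max=4 at (0,1)
Step 3: ant0:(0,2)->W->(0,1) | ant1:(0,2)->W->(0,1) | ant2:(0,1)->E->(0,2)
  grid max=7 at (0,1)
Final grid:
  0 7 5 0
  0 0 0 0
  0 0 0 0
  0 0 0 0
  0 0 0 0
Max pheromone 7 at (0,1)

Answer: (0,1)=7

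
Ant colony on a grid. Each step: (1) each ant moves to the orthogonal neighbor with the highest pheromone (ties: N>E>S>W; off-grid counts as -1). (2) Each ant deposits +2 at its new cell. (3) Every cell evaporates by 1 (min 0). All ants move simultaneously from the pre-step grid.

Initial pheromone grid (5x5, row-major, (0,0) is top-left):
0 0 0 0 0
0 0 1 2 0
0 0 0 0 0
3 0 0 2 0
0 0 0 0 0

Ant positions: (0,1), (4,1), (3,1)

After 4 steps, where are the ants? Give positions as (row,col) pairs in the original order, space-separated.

Step 1: ant0:(0,1)->E->(0,2) | ant1:(4,1)->N->(3,1) | ant2:(3,1)->W->(3,0)
  grid max=4 at (3,0)
Step 2: ant0:(0,2)->E->(0,3) | ant1:(3,1)->W->(3,0) | ant2:(3,0)->E->(3,1)
  grid max=5 at (3,0)
Step 3: ant0:(0,3)->E->(0,4) | ant1:(3,0)->E->(3,1) | ant2:(3,1)->W->(3,0)
  grid max=6 at (3,0)
Step 4: ant0:(0,4)->S->(1,4) | ant1:(3,1)->W->(3,0) | ant2:(3,0)->E->(3,1)
  grid max=7 at (3,0)

(1,4) (3,0) (3,1)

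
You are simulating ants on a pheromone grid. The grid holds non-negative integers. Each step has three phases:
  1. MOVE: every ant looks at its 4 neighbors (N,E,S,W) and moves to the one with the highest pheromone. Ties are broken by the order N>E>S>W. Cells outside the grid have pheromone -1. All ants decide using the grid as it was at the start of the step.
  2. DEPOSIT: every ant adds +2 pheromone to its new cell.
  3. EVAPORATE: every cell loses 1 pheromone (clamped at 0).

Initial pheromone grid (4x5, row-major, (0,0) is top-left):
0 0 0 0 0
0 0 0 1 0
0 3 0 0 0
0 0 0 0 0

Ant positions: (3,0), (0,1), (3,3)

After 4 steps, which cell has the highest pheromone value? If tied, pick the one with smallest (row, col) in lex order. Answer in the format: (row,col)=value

Step 1: ant0:(3,0)->N->(2,0) | ant1:(0,1)->E->(0,2) | ant2:(3,3)->N->(2,3)
  grid max=2 at (2,1)
Step 2: ant0:(2,0)->E->(2,1) | ant1:(0,2)->E->(0,3) | ant2:(2,3)->N->(1,3)
  grid max=3 at (2,1)
Step 3: ant0:(2,1)->N->(1,1) | ant1:(0,3)->S->(1,3) | ant2:(1,3)->N->(0,3)
  grid max=2 at (0,3)
Step 4: ant0:(1,1)->S->(2,1) | ant1:(1,3)->N->(0,3) | ant2:(0,3)->S->(1,3)
  grid max=3 at (0,3)
Final grid:
  0 0 0 3 0
  0 0 0 3 0
  0 3 0 0 0
  0 0 0 0 0
Max pheromone 3 at (0,3)

Answer: (0,3)=3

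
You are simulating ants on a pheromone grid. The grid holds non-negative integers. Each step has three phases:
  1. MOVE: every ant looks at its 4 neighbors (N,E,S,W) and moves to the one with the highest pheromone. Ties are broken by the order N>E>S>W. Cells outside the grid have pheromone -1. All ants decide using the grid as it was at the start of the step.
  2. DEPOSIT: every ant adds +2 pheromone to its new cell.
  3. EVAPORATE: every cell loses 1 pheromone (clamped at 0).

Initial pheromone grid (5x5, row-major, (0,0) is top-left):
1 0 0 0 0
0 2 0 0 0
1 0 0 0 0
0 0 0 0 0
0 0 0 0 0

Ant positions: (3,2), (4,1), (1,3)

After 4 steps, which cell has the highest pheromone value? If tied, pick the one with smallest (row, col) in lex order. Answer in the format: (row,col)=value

Step 1: ant0:(3,2)->N->(2,2) | ant1:(4,1)->N->(3,1) | ant2:(1,3)->N->(0,3)
  grid max=1 at (0,3)
Step 2: ant0:(2,2)->N->(1,2) | ant1:(3,1)->N->(2,1) | ant2:(0,3)->E->(0,4)
  grid max=1 at (0,4)
Step 3: ant0:(1,2)->N->(0,2) | ant1:(2,1)->N->(1,1) | ant2:(0,4)->S->(1,4)
  grid max=1 at (0,2)
Step 4: ant0:(0,2)->E->(0,3) | ant1:(1,1)->N->(0,1) | ant2:(1,4)->N->(0,4)
  grid max=1 at (0,1)
Final grid:
  0 1 0 1 1
  0 0 0 0 0
  0 0 0 0 0
  0 0 0 0 0
  0 0 0 0 0
Max pheromone 1 at (0,1)

Answer: (0,1)=1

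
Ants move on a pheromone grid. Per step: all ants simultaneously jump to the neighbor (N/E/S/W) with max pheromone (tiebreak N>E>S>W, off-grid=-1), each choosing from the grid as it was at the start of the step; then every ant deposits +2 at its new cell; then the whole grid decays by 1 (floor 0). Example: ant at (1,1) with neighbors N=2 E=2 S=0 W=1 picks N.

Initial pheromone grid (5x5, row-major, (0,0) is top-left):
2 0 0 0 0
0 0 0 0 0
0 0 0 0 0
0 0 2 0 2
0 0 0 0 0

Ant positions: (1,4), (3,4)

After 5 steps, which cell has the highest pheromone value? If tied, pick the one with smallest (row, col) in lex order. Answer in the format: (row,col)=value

Answer: (0,4)=1

Derivation:
Step 1: ant0:(1,4)->N->(0,4) | ant1:(3,4)->N->(2,4)
  grid max=1 at (0,0)
Step 2: ant0:(0,4)->S->(1,4) | ant1:(2,4)->S->(3,4)
  grid max=2 at (3,4)
Step 3: ant0:(1,4)->N->(0,4) | ant1:(3,4)->N->(2,4)
  grid max=1 at (0,4)
Step 4: ant0:(0,4)->S->(1,4) | ant1:(2,4)->S->(3,4)
  grid max=2 at (3,4)
Step 5: ant0:(1,4)->N->(0,4) | ant1:(3,4)->N->(2,4)
  grid max=1 at (0,4)
Final grid:
  0 0 0 0 1
  0 0 0 0 0
  0 0 0 0 1
  0 0 0 0 1
  0 0 0 0 0
Max pheromone 1 at (0,4)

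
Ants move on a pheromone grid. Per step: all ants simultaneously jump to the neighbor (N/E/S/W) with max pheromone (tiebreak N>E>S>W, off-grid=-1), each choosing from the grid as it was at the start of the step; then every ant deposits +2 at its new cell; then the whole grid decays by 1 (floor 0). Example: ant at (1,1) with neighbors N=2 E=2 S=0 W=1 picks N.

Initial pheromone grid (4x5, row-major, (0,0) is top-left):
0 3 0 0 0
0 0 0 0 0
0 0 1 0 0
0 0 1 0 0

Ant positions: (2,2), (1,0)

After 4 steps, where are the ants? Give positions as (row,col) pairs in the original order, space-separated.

Step 1: ant0:(2,2)->S->(3,2) | ant1:(1,0)->N->(0,0)
  grid max=2 at (0,1)
Step 2: ant0:(3,2)->N->(2,2) | ant1:(0,0)->E->(0,1)
  grid max=3 at (0,1)
Step 3: ant0:(2,2)->S->(3,2) | ant1:(0,1)->E->(0,2)
  grid max=2 at (0,1)
Step 4: ant0:(3,2)->N->(2,2) | ant1:(0,2)->W->(0,1)
  grid max=3 at (0,1)

(2,2) (0,1)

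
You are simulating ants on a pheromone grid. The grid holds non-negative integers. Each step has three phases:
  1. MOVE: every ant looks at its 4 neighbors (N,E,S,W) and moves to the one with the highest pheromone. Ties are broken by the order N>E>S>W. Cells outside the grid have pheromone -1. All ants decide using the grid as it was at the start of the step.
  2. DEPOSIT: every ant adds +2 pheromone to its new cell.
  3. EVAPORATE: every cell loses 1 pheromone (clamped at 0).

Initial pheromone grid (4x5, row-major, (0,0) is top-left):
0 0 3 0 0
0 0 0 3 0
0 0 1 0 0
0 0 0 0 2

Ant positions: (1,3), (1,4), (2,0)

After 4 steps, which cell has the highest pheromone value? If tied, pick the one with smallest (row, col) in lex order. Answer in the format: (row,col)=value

Answer: (1,3)=7

Derivation:
Step 1: ant0:(1,3)->N->(0,3) | ant1:(1,4)->W->(1,3) | ant2:(2,0)->N->(1,0)
  grid max=4 at (1,3)
Step 2: ant0:(0,3)->S->(1,3) | ant1:(1,3)->N->(0,3) | ant2:(1,0)->N->(0,0)
  grid max=5 at (1,3)
Step 3: ant0:(1,3)->N->(0,3) | ant1:(0,3)->S->(1,3) | ant2:(0,0)->E->(0,1)
  grid max=6 at (1,3)
Step 4: ant0:(0,3)->S->(1,3) | ant1:(1,3)->N->(0,3) | ant2:(0,1)->E->(0,2)
  grid max=7 at (1,3)
Final grid:
  0 0 1 4 0
  0 0 0 7 0
  0 0 0 0 0
  0 0 0 0 0
Max pheromone 7 at (1,3)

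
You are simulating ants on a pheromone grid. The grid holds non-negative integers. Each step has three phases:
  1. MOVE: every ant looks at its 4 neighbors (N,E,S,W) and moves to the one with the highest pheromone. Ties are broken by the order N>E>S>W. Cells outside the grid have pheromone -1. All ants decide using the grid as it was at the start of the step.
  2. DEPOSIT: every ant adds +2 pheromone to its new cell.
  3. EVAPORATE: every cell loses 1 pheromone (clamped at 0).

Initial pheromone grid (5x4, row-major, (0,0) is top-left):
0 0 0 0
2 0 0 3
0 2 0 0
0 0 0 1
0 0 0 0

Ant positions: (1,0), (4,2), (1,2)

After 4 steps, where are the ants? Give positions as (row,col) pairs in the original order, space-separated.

Step 1: ant0:(1,0)->N->(0,0) | ant1:(4,2)->N->(3,2) | ant2:(1,2)->E->(1,3)
  grid max=4 at (1,3)
Step 2: ant0:(0,0)->S->(1,0) | ant1:(3,2)->N->(2,2) | ant2:(1,3)->N->(0,3)
  grid max=3 at (1,3)
Step 3: ant0:(1,0)->N->(0,0) | ant1:(2,2)->N->(1,2) | ant2:(0,3)->S->(1,3)
  grid max=4 at (1,3)
Step 4: ant0:(0,0)->S->(1,0) | ant1:(1,2)->E->(1,3) | ant2:(1,3)->W->(1,2)
  grid max=5 at (1,3)

(1,0) (1,3) (1,2)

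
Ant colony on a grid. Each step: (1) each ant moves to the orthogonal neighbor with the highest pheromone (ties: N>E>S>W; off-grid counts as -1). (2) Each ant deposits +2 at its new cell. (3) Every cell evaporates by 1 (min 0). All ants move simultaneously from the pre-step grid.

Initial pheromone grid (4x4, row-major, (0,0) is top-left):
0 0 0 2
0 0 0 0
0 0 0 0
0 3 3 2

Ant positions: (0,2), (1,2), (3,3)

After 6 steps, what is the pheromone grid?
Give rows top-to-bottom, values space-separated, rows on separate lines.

After step 1: ants at (0,3),(0,2),(3,2)
  0 0 1 3
  0 0 0 0
  0 0 0 0
  0 2 4 1
After step 2: ants at (0,2),(0,3),(3,1)
  0 0 2 4
  0 0 0 0
  0 0 0 0
  0 3 3 0
After step 3: ants at (0,3),(0,2),(3,2)
  0 0 3 5
  0 0 0 0
  0 0 0 0
  0 2 4 0
After step 4: ants at (0,2),(0,3),(3,1)
  0 0 4 6
  0 0 0 0
  0 0 0 0
  0 3 3 0
After step 5: ants at (0,3),(0,2),(3,2)
  0 0 5 7
  0 0 0 0
  0 0 0 0
  0 2 4 0
After step 6: ants at (0,2),(0,3),(3,1)
  0 0 6 8
  0 0 0 0
  0 0 0 0
  0 3 3 0

0 0 6 8
0 0 0 0
0 0 0 0
0 3 3 0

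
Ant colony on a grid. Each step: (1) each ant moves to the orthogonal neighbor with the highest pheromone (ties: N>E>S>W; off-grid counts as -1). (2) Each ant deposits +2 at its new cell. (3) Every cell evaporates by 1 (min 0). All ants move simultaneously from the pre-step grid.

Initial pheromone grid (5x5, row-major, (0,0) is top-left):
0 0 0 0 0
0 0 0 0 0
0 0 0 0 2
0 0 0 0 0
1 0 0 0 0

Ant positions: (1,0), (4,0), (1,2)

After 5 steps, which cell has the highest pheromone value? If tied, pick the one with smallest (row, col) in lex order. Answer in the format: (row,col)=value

Answer: (0,4)=3

Derivation:
Step 1: ant0:(1,0)->N->(0,0) | ant1:(4,0)->N->(3,0) | ant2:(1,2)->N->(0,2)
  grid max=1 at (0,0)
Step 2: ant0:(0,0)->E->(0,1) | ant1:(3,0)->N->(2,0) | ant2:(0,2)->E->(0,3)
  grid max=1 at (0,1)
Step 3: ant0:(0,1)->E->(0,2) | ant1:(2,0)->N->(1,0) | ant2:(0,3)->E->(0,4)
  grid max=1 at (0,2)
Step 4: ant0:(0,2)->E->(0,3) | ant1:(1,0)->N->(0,0) | ant2:(0,4)->S->(1,4)
  grid max=1 at (0,0)
Step 5: ant0:(0,3)->E->(0,4) | ant1:(0,0)->E->(0,1) | ant2:(1,4)->N->(0,4)
  grid max=3 at (0,4)
Final grid:
  0 1 0 0 3
  0 0 0 0 0
  0 0 0 0 0
  0 0 0 0 0
  0 0 0 0 0
Max pheromone 3 at (0,4)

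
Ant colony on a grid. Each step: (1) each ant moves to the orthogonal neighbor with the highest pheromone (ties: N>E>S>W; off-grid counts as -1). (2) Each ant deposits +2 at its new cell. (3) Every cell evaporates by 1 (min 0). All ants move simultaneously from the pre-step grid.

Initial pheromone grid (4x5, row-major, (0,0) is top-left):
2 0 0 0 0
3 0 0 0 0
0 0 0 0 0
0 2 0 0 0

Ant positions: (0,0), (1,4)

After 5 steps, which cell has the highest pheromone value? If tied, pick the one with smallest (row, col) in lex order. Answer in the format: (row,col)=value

Answer: (1,0)=4

Derivation:
Step 1: ant0:(0,0)->S->(1,0) | ant1:(1,4)->N->(0,4)
  grid max=4 at (1,0)
Step 2: ant0:(1,0)->N->(0,0) | ant1:(0,4)->S->(1,4)
  grid max=3 at (1,0)
Step 3: ant0:(0,0)->S->(1,0) | ant1:(1,4)->N->(0,4)
  grid max=4 at (1,0)
Step 4: ant0:(1,0)->N->(0,0) | ant1:(0,4)->S->(1,4)
  grid max=3 at (1,0)
Step 5: ant0:(0,0)->S->(1,0) | ant1:(1,4)->N->(0,4)
  grid max=4 at (1,0)
Final grid:
  1 0 0 0 1
  4 0 0 0 0
  0 0 0 0 0
  0 0 0 0 0
Max pheromone 4 at (1,0)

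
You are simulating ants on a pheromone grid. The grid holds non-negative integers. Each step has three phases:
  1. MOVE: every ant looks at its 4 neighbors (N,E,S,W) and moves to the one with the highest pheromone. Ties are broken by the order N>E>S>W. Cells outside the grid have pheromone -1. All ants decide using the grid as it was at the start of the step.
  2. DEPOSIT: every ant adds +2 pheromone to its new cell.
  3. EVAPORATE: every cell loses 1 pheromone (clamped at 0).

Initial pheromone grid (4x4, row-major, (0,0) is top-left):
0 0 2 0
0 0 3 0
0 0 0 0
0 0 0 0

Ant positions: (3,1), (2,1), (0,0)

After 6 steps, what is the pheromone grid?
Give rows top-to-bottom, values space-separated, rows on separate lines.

After step 1: ants at (2,1),(1,1),(0,1)
  0 1 1 0
  0 1 2 0
  0 1 0 0
  0 0 0 0
After step 2: ants at (1,1),(1,2),(0,2)
  0 0 2 0
  0 2 3 0
  0 0 0 0
  0 0 0 0
After step 3: ants at (1,2),(0,2),(1,2)
  0 0 3 0
  0 1 6 0
  0 0 0 0
  0 0 0 0
After step 4: ants at (0,2),(1,2),(0,2)
  0 0 6 0
  0 0 7 0
  0 0 0 0
  0 0 0 0
After step 5: ants at (1,2),(0,2),(1,2)
  0 0 7 0
  0 0 10 0
  0 0 0 0
  0 0 0 0
After step 6: ants at (0,2),(1,2),(0,2)
  0 0 10 0
  0 0 11 0
  0 0 0 0
  0 0 0 0

0 0 10 0
0 0 11 0
0 0 0 0
0 0 0 0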